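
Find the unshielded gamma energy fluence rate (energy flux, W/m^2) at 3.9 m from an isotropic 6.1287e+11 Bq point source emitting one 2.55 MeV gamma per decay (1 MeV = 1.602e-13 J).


psi = A * E * 1.602e-13 / (4*pi*r^2)
psi = 6.1287e+11 * 2.55 * 1.602e-13 / (4*pi*3.9^2)
psi = 0.0013099 W/m^2

0.0013099


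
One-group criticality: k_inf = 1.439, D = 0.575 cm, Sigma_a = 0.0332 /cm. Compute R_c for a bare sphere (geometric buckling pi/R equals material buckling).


L^2 = D / Sigma_a = 0.575 / 0.0332 = 17.31928 cm^2
B_m^2 = (k_inf - 1) / L^2 = (1.439 - 1) / 17.31928 = 0.02534747 /cm^2
For a bare sphere: B_g = pi/R, so R_c = pi / sqrt(B_m^2)
R_c = pi / sqrt(0.02534747) = 19.733 cm

19.733


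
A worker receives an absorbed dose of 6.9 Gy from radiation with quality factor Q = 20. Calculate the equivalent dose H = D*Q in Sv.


H = D * Q
H = 6.9 * 20
H = 138.00 Sv

138.00


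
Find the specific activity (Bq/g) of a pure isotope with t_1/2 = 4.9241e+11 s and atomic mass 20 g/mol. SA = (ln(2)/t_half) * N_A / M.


lambda = ln(2) / t_half = ln(2) / 4.9241e+11 = 1.407663e-12 /s
SA = lambda * N_A / M
SA = 1.407663e-12 * 6.022e23 / 20
SA = 4.2385e+10 Bq/g

4.2385e+10


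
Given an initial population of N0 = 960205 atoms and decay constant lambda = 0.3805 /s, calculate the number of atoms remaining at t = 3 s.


N = N0 * exp(-lambda * t)
N = 960205 * exp(-0.3805 * 3)
N = 306632

306632


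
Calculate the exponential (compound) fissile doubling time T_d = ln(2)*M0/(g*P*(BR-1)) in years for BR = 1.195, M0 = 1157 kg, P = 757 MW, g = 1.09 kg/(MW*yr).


Breeding gain G = BR - 1 = 1.195 - 1 = 0.195
Fissile production rate = g * P * G = 1.09 * 757 * 0.195 = 160.90035 kg/yr
T_d = ln(2) * M0 / (g * P * G)
T_d = ln(2) * 1157 / 160.90035 = 4.9843 yr

4.9843


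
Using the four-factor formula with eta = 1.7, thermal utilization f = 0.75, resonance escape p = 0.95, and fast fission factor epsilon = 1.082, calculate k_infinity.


k_inf = eta * f * p * epsilon
k_inf = 1.7 * 0.75 * 0.95 * 1.082
k_inf = 1.3106

1.3106


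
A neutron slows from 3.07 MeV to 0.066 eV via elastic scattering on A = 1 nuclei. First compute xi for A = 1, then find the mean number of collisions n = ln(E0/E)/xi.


xi = 1 + (A-1)^2/(2A)*ln((A-1)/(A+1)) = 1 (for A = 1)
n = ln(E0/E) / xi
n = ln(3.07e6 / 0.066) / 1
n = ln(4.651515e+07) / 1 = 17.655

17.655


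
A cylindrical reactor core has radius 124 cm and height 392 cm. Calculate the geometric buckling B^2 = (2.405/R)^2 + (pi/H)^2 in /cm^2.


B^2 = (2.405/R)^2 + (pi/H)^2
B^2 = (2.405/124)^2 + (pi/392)^2
B^2 = 4.4040e-04 /cm^2

4.4040e-04


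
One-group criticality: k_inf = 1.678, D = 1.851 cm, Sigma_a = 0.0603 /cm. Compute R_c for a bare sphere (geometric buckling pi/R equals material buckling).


L^2 = D / Sigma_a = 1.851 / 0.0603 = 30.69652 cm^2
B_m^2 = (k_inf - 1) / L^2 = (1.678 - 1) / 30.69652 = 0.02208719 /cm^2
For a bare sphere: B_g = pi/R, so R_c = pi / sqrt(B_m^2)
R_c = pi / sqrt(0.02208719) = 21.139 cm

21.139


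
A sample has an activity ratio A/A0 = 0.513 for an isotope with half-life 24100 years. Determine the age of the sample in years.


lambda = ln(2) / t_half = ln(2) / 24100 = 2.876129e-05 /yr
t = -ln(A/A0) / lambda
t = -ln(0.513) / 2.876129e-05
t = 23208 yr

23208


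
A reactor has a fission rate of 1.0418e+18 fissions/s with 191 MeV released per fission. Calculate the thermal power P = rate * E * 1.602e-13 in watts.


P = fission_rate * E_MeV * 1.602e-13
P = 1.0418e+18 * 191 * 1.602e-13
P = 3.1877e+07 W

3.1877e+07


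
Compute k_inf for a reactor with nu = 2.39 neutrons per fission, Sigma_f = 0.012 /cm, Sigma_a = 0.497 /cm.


k_inf = nu * Sigma_f / Sigma_a
k_inf = 2.39 * 0.012 / 0.497
k_inf = 0.057706

0.057706


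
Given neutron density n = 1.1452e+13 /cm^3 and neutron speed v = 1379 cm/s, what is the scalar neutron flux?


phi = n * v
phi = 1.1452e+13 * 1379
phi = 1.5792e+16 /cm^2/s

1.5792e+16


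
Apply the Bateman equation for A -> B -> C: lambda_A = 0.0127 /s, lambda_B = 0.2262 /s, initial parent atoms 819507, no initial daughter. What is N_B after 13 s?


N_B(t) = lambda_A * N_A0 / (lambda_B - lambda_A) * [exp(-lambda_A*t) - exp(-lambda_B*t)]
exp(-0.0127*13) = 0.8478089; exp(-0.2262*13) = 0.05283402
N_B = 0.0127 * 819507 / (0.2262 - 0.0127) * (0.8478089 - 0.05283402)
N_B = 38754

38754


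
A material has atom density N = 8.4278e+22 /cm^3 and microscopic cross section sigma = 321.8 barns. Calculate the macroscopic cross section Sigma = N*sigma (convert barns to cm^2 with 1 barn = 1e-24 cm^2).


Sigma = N * sigma_barns * 1e-24
Sigma = 8.4278e+22 * 321.8 * 1e-24
Sigma = 27.121 /cm

27.121


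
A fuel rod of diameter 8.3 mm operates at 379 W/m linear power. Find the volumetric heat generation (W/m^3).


r = D / 2 / 1000 = 8.3 / 2 / 1000 = 0.00415 m
q''' = q' / (pi * r^2)
q''' = 379 / (pi * 0.00415^2)
q''' = 7.0048e+06 W/m^3

7.0048e+06


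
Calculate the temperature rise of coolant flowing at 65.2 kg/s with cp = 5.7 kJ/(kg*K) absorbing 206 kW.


dT = Q / (m_dot * cp)
dT = 206 / (65.2 * 5.7)
dT = 0.55430 C

0.55430


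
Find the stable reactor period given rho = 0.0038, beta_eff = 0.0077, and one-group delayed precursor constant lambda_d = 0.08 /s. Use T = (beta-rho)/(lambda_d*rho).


T = (beta - rho) / (lambda_d * rho)
T = (0.0077 - 0.0038) / (0.08 * 0.0038)
T = 12.829 s

12.829


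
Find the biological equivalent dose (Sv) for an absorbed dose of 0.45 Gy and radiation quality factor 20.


H = D * Q
H = 0.45 * 20
H = 9.0000 Sv

9.0000


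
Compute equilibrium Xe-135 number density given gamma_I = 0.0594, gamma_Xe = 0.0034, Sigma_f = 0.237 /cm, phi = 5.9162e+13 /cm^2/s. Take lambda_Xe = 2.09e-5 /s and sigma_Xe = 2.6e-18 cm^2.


Xe_eq = (gamma_I + gamma_Xe) * Sigma_f * phi / (lambda_Xe + sigma_Xe * phi)
Numerator = (0.0594 + 0.0034) * 0.237 * 5.9162e+13 = 8.805435e+11
Denominator = 2.09e-5 + 2.6e-18 * 5.9162e+13 = 1.747212e-04
Xe_eq = 8.805435e+11 / 1.747212e-04 = 5.0397e+15 /cm^3

5.0397e+15


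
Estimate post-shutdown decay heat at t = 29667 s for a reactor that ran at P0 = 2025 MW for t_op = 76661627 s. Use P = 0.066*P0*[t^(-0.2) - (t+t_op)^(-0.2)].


P/P0 = 0.066 * [t^(-0.2) - (t + t_op)^(-0.2)]
P/P0 = 0.066 * [29667^(-0.2) - (29667 + 76661627)^(-0.2)]
P/P0 = 0.066 * [0.1275103 - 0.02648810] = 0.006667465
P = 2025 * 0.006667465 = 13.502 MW

13.502


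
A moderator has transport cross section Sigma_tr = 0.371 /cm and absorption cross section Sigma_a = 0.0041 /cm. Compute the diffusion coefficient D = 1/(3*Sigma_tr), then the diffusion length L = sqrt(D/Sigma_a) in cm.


D = 1 / (3 * Sigma_tr) = 1 / (3 * 0.371) = 0.8984726 cm
L = sqrt(D / Sigma_a)
L = sqrt(0.8984726 / 0.0041)
L = 14.803 cm

14.803


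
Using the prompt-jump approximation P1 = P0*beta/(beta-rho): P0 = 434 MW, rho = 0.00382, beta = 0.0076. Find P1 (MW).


P1/P0 = beta / (beta - rho)
P1/P0 = 0.0076 / (0.0076 - 0.00382) = 2.010582
P1 = 434 * 2.010582 = 872.59 MW

872.59


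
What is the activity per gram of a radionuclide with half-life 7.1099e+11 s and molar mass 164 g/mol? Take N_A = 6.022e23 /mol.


lambda = ln(2) / t_half = ln(2) / 7.1099e+11 = 9.749043e-13 /s
SA = lambda * N_A / M
SA = 9.749043e-13 * 6.022e23 / 164
SA = 3.5798e+09 Bq/g

3.5798e+09


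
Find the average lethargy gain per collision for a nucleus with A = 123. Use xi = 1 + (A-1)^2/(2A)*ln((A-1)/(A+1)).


xi = 1 + (A-1)^2/(2A) * ln((A-1)/(A+1))
xi = 1 + (123-1)^2/(2*123) * ln((123-1)/(123 +1))
xi = 0.016172

0.016172


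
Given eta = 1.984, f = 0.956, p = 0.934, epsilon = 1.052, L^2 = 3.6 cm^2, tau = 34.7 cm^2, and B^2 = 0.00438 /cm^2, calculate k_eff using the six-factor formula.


k_inf = eta*f*p*eps = 1.984*0.956*0.934*1.052 = 1.863641
P_TNL = 1/(1 + L^2*B^2) = 1/(1 + 3.6*0.00438) = 0.9844768
P_FNL = exp(-B^2*tau) = exp(-0.00438*34.7) = 0.8590003
k_eff = k_inf * P_TNL * P_FNL = 1.863641 * 0.9844768 * 0.8590003
k_eff = 1.5760

1.5760


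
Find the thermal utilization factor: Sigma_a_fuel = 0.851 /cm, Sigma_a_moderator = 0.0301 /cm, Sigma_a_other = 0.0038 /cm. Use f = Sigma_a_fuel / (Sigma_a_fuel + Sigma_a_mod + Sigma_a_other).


f = Sigma_a_fuel / (Sigma_a_fuel + Sigma_a_mod + Sigma_a_other)
f = 0.851 / (0.851 + 0.0301 + 0.0038)
f = 0.96169

0.96169


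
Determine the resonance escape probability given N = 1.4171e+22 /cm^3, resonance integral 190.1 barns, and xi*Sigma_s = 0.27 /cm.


p = exp(-N * I * 1e-24 / (xi*Sigma_s))
p = exp(-1.4171e+22 * 190.1 * 1e-24 / 0.27)
p = 4.6436e-05

4.6436e-05


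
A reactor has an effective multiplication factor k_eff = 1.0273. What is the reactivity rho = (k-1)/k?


rho = (k_eff - 1) / k_eff
rho = (1.0273 - 1) / 1.0273
rho = 0.026575

0.026575


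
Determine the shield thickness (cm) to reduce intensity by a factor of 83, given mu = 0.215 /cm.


x = ln(factor) / mu
x = ln(83) / 0.215
x = 20.553 cm

20.553


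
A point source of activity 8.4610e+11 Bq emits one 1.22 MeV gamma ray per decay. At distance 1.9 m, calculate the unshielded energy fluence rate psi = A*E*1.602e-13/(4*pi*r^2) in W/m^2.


psi = A * E * 1.602e-13 / (4*pi*r^2)
psi = 8.4610e+11 * 1.22 * 1.602e-13 / (4*pi*1.9^2)
psi = 0.0036452 W/m^2

0.0036452


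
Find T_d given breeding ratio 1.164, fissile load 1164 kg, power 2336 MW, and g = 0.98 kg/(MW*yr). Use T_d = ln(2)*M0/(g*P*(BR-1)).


Breeding gain G = BR - 1 = 1.164 - 1 = 0.164
Fissile production rate = g * P * G = 0.98 * 2336 * 0.164 = 375.44192 kg/yr
T_d = ln(2) * M0 / (g * P * G)
T_d = ln(2) * 1164 / 375.44192 = 2.1490 yr

2.1490


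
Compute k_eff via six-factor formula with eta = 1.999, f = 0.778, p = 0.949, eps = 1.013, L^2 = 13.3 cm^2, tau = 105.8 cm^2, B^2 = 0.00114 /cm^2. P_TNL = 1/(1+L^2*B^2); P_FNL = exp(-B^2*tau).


k_inf = eta*f*p*eps = 1.999*0.778*0.949*1.013 = 1.495092
P_TNL = 1/(1 + L^2*B^2) = 1/(1 + 13.3*0.00114) = 0.9850645
P_FNL = exp(-B^2*tau) = exp(-0.00114*105.8) = 0.8863778
k_eff = k_inf * P_TNL * P_FNL = 1.495092 * 0.9850645 * 0.8863778
k_eff = 1.3054

1.3054


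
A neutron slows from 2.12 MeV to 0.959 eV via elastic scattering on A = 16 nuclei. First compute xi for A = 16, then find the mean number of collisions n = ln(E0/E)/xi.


xi = 1 + (A-1)^2/(2A)*ln((A-1)/(A+1)) = 0.1199467 (for A = 16)
n = ln(E0/E) / xi
n = ln(2.12e6 / 0.959) / 0.1199467
n = ln(2.210636e+06) / 0.1199467 = 121.79

121.79


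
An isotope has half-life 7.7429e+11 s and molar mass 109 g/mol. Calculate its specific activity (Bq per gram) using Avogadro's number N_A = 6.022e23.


lambda = ln(2) / t_half = ln(2) / 7.7429e+11 = 8.952036e-13 /s
SA = lambda * N_A / M
SA = 8.952036e-13 * 6.022e23 / 109
SA = 4.9458e+09 Bq/g

4.9458e+09


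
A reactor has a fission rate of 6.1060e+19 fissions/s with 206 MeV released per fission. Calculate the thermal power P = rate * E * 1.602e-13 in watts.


P = fission_rate * E_MeV * 1.602e-13
P = 6.1060e+19 * 206 * 1.602e-13
P = 2.0151e+09 W

2.0151e+09


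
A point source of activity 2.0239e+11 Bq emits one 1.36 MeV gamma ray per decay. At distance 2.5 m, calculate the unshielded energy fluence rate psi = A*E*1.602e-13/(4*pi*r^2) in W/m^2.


psi = A * E * 1.602e-13 / (4*pi*r^2)
psi = 2.0239e+11 * 1.36 * 1.602e-13 / (4*pi*2.5^2)
psi = 5.6144e-04 W/m^2

5.6144e-04


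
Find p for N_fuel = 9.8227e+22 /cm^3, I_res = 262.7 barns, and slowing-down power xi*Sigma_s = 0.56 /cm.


p = exp(-N * I * 1e-24 / (xi*Sigma_s))
p = exp(-9.8227e+22 * 262.7 * 1e-24 / 0.56)
p = 9.7308e-21

9.7308e-21


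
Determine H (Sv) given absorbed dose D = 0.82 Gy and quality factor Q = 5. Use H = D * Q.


H = D * Q
H = 0.82 * 5
H = 4.1000 Sv

4.1000


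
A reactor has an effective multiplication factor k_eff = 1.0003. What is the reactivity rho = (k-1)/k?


rho = (k_eff - 1) / k_eff
rho = (1.0003 - 1) / 1.0003
rho = 2.9991e-04

2.9991e-04


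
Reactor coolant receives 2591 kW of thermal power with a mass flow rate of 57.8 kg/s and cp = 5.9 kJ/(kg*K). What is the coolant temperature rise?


dT = Q / (m_dot * cp)
dT = 2591 / (57.8 * 5.9)
dT = 7.5978 C

7.5978


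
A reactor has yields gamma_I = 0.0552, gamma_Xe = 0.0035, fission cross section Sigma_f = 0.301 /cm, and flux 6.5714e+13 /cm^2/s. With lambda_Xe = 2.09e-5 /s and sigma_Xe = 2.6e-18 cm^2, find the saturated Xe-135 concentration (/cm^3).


Xe_eq = (gamma_I + gamma_Xe) * Sigma_f * phi / (lambda_Xe + sigma_Xe * phi)
Numerator = (0.0552 + 0.0035) * 0.301 * 6.5714e+13 = 1.161081e+12
Denominator = 2.09e-5 + 2.6e-18 * 6.5714e+13 = 1.917564e-04
Xe_eq = 1.161081e+12 / 1.917564e-04 = 6.0550e+15 /cm^3

6.0550e+15


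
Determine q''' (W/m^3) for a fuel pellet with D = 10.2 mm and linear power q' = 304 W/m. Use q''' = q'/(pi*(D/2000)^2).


r = D / 2 / 1000 = 10.2 / 2 / 1000 = 0.0051 m
q''' = q' / (pi * r^2)
q''' = 304 / (pi * 0.0051^2)
q''' = 3.7203e+06 W/m^3

3.7203e+06


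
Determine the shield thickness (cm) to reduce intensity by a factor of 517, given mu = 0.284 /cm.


x = ln(factor) / mu
x = ln(517) / 0.284
x = 22.000 cm

22.000


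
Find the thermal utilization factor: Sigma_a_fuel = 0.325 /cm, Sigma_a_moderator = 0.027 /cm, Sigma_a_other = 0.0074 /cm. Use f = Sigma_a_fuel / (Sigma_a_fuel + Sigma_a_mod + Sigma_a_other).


f = Sigma_a_fuel / (Sigma_a_fuel + Sigma_a_mod + Sigma_a_other)
f = 0.325 / (0.325 + 0.027 + 0.0074)
f = 0.90428

0.90428


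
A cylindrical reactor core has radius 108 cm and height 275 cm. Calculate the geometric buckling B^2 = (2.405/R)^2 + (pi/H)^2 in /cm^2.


B^2 = (2.405/R)^2 + (pi/H)^2
B^2 = (2.405/108)^2 + (pi/275)^2
B^2 = 6.2639e-04 /cm^2

6.2639e-04


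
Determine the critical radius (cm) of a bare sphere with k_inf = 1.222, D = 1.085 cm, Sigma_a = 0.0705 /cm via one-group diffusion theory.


L^2 = D / Sigma_a = 1.085 / 0.0705 = 15.39007 cm^2
B_m^2 = (k_inf - 1) / L^2 = (1.222 - 1) / 15.39007 = 0.01442489 /cm^2
For a bare sphere: B_g = pi/R, so R_c = pi / sqrt(B_m^2)
R_c = pi / sqrt(0.01442489) = 26.157 cm

26.157


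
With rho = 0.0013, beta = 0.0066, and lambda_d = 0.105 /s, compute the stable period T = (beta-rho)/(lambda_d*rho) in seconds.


T = (beta - rho) / (lambda_d * rho)
T = (0.0066 - 0.0013) / (0.105 * 0.0013)
T = 38.828 s

38.828


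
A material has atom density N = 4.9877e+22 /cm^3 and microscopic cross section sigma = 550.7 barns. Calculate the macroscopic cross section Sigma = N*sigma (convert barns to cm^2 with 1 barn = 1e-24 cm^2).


Sigma = N * sigma_barns * 1e-24
Sigma = 4.9877e+22 * 550.7 * 1e-24
Sigma = 27.467 /cm

27.467


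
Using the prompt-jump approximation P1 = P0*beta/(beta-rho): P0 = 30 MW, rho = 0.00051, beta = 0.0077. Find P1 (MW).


P1/P0 = beta / (beta - rho)
P1/P0 = 0.0077 / (0.0077 - 0.00051) = 1.070932
P1 = 30 * 1.070932 = 32.128 MW

32.128


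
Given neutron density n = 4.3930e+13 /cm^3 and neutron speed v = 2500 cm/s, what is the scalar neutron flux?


phi = n * v
phi = 4.3930e+13 * 2500
phi = 1.0982e+17 /cm^2/s

1.0982e+17


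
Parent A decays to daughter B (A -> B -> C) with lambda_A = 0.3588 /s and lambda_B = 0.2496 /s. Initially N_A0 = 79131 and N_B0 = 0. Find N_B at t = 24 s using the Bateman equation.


N_B(t) = lambda_A * N_A0 / (lambda_B - lambda_A) * [exp(-lambda_A*t) - exp(-lambda_B*t)]
exp(-0.3588*24) = 1.820553e-04; exp(-0.2496*24) = 0.002502663
N_B = 0.3588 * 79131 / (0.2496 - 0.3588) * (1.820553e-04 - 0.002502663)
N_B = 603.36

603.36


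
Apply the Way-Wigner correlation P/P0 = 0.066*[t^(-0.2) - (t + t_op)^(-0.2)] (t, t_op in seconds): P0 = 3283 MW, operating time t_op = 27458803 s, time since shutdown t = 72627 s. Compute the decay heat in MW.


P/P0 = 0.066 * [t^(-0.2) - (t + t_op)^(-0.2)]
P/P0 = 0.066 * [72627^(-0.2) - (72627 + 27458803)^(-0.2)]
P/P0 = 0.066 * [0.1066057 - 0.03251129] = 0.004890231
P = 3283 * 0.004890231 = 16.055 MW

16.055


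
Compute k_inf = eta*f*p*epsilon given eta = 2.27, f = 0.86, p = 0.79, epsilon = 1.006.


k_inf = eta * f * p * epsilon
k_inf = 2.27 * 0.86 * 0.79 * 1.006
k_inf = 1.5515

1.5515


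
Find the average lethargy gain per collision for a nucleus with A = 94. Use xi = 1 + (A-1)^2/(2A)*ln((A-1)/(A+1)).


xi = 1 + (A-1)^2/(2A) * ln((A-1)/(A+1))
xi = 1 + (94-1)^2/(2*94) * ln((94-1)/(94 +1))
xi = 0.021126

0.021126


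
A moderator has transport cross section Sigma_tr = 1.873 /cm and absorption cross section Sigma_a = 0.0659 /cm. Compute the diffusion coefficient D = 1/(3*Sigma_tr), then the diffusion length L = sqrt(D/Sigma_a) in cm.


D = 1 / (3 * Sigma_tr) = 1 / (3 * 1.873) = 0.1779676 cm
L = sqrt(D / Sigma_a)
L = sqrt(0.1779676 / 0.0659)
L = 1.6433 cm

1.6433


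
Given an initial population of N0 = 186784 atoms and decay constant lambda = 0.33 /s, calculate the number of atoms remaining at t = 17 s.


N = N0 * exp(-lambda * t)
N = 186784 * exp(-0.33 * 17)
N = 683.83

683.83


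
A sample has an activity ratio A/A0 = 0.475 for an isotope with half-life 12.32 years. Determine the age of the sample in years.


lambda = ln(2) / t_half = ln(2) / 12.32 = 0.05626195 /yr
t = -ln(A/A0) / lambda
t = -ln(0.475) / 0.05626195
t = 13.232 yr

13.232


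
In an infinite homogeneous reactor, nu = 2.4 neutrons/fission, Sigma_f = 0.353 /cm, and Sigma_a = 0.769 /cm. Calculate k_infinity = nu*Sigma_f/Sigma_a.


k_inf = nu * Sigma_f / Sigma_a
k_inf = 2.4 * 0.353 / 0.769
k_inf = 1.1017

1.1017


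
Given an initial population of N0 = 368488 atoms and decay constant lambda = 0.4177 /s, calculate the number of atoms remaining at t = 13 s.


N = N0 * exp(-lambda * t)
N = 368488 * exp(-0.4177 * 13)
N = 1615.0

1615.0


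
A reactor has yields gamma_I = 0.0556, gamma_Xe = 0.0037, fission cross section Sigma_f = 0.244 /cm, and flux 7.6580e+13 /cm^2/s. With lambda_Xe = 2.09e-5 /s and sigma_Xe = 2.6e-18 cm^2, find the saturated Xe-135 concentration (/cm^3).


Xe_eq = (gamma_I + gamma_Xe) * Sigma_f * phi / (lambda_Xe + sigma_Xe * phi)
Numerator = (0.0556 + 0.0037) * 0.244 * 7.6580e+13 = 1.108051e+12
Denominator = 2.09e-5 + 2.6e-18 * 7.6580e+13 = 2.200080e-04
Xe_eq = 1.108051e+12 / 2.200080e-04 = 5.0364e+15 /cm^3

5.0364e+15


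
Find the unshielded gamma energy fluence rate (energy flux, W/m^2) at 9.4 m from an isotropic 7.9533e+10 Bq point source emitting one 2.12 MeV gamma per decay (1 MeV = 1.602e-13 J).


psi = A * E * 1.602e-13 / (4*pi*r^2)
psi = 7.9533e+10 * 2.12 * 1.602e-13 / (4*pi*9.4^2)
psi = 2.4327e-05 W/m^2

2.4327e-05


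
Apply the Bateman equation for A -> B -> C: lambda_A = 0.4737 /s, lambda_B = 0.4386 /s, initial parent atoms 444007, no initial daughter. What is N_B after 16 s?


N_B(t) = lambda_A * N_A0 / (lambda_B - lambda_A) * [exp(-lambda_A*t) - exp(-lambda_B*t)]
exp(-0.4737*16) = 5.109698e-04; exp(-0.4386*16) = 8.959733e-04
N_B = 0.4737 * 444007 / (0.4386 - 0.4737) * (5.109698e-04 - 8.959733e-04)
N_B = 2307.0

2307.0


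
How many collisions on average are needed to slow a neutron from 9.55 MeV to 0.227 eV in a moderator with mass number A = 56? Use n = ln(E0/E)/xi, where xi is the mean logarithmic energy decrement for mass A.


xi = 1 + (A-1)^2/(2A)*ln((A-1)/(A+1)) = 0.03529286 (for A = 56)
n = ln(E0/E) / xi
n = ln(9.55e6 / 0.227) / 0.03529286
n = ln(4.207048e+07) / 0.03529286 = 497.41

497.41


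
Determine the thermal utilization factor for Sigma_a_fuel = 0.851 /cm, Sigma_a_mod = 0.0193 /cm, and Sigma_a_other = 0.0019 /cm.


f = Sigma_a_fuel / (Sigma_a_fuel + Sigma_a_mod + Sigma_a_other)
f = 0.851 / (0.851 + 0.0193 + 0.0019)
f = 0.97569

0.97569


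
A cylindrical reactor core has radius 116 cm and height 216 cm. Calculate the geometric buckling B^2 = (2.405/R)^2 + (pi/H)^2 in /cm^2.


B^2 = (2.405/R)^2 + (pi/H)^2
B^2 = (2.405/116)^2 + (pi/216)^2
B^2 = 6.4139e-04 /cm^2

6.4139e-04


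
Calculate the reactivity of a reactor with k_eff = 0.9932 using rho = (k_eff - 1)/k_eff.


rho = (k_eff - 1) / k_eff
rho = (0.9932 - 1) / 0.9932
rho = -0.0068466

-0.0068466


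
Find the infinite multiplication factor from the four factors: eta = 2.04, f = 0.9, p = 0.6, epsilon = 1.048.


k_inf = eta * f * p * epsilon
k_inf = 2.04 * 0.9 * 0.6 * 1.048
k_inf = 1.1545

1.1545


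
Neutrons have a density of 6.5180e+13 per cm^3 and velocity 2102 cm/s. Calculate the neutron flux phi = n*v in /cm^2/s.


phi = n * v
phi = 6.5180e+13 * 2102
phi = 1.3701e+17 /cm^2/s

1.3701e+17


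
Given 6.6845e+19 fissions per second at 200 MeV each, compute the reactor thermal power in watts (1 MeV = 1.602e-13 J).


P = fission_rate * E_MeV * 1.602e-13
P = 6.6845e+19 * 200 * 1.602e-13
P = 2.1417e+09 W

2.1417e+09


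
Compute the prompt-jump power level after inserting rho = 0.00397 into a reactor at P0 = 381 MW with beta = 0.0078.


P1/P0 = beta / (beta - rho)
P1/P0 = 0.0078 / (0.0078 - 0.00397) = 2.036554
P1 = 381 * 2.036554 = 775.93 MW

775.93


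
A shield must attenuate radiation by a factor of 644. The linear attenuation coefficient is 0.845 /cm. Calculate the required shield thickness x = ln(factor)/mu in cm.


x = ln(factor) / mu
x = ln(644) / 0.845
x = 7.6541 cm

7.6541


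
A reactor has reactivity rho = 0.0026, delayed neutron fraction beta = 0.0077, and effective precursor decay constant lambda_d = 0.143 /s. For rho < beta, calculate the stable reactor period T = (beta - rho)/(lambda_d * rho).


T = (beta - rho) / (lambda_d * rho)
T = (0.0077 - 0.0026) / (0.143 * 0.0026)
T = 13.717 s

13.717


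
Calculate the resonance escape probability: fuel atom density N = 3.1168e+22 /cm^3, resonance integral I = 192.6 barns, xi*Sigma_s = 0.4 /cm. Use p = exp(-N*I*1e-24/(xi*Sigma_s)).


p = exp(-N * I * 1e-24 / (xi*Sigma_s))
p = exp(-3.1168e+22 * 192.6 * 1e-24 / 0.4)
p = 3.0365e-07

3.0365e-07


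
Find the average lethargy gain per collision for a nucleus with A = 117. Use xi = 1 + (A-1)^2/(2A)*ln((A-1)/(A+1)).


xi = 1 + (A-1)^2/(2A) * ln((A-1)/(A+1))
xi = 1 + (117-1)^2/(2*117) * ln((117-1)/(117 +1))
xi = 0.016997

0.016997


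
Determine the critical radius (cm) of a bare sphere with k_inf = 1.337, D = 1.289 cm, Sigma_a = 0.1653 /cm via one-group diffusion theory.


L^2 = D / Sigma_a = 1.289 / 0.1653 = 7.797943 cm^2
B_m^2 = (k_inf - 1) / L^2 = (1.337 - 1) / 7.797943 = 0.04321653 /cm^2
For a bare sphere: B_g = pi/R, so R_c = pi / sqrt(B_m^2)
R_c = pi / sqrt(0.04321653) = 15.112 cm

15.112


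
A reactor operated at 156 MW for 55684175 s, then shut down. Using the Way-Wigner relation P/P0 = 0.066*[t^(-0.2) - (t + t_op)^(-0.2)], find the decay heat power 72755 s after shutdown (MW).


P/P0 = 0.066 * [t^(-0.2) - (t + t_op)^(-0.2)]
P/P0 = 0.066 * [72755^(-0.2) - (72755 + 55684175)^(-0.2)]
P/P0 = 0.066 * [0.1065682 - 0.02823191] = 0.005170195
P = 156 * 0.005170195 = 0.80655 MW

0.80655


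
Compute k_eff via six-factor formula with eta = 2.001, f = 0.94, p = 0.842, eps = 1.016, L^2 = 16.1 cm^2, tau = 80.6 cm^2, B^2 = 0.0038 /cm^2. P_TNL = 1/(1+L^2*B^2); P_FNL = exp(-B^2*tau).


k_inf = eta*f*p*eps = 2.001*0.94*0.842*1.016 = 1.609092
P_TNL = 1/(1 + L^2*B^2) = 1/(1 + 16.1*0.0038) = 0.9423472
P_FNL = exp(-B^2*tau) = exp(-0.0038*80.6) = 0.7361805
k_eff = k_inf * P_TNL * P_FNL = 1.609092 * 0.9423472 * 0.7361805
k_eff = 1.1163

1.1163


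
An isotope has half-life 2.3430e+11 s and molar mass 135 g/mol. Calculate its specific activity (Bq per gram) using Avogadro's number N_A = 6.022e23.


lambda = ln(2) / t_half = ln(2) / 2.3430e+11 = 2.958375e-12 /s
SA = lambda * N_A / M
SA = 2.958375e-12 * 6.022e23 / 135
SA = 1.3197e+10 Bq/g

1.3197e+10


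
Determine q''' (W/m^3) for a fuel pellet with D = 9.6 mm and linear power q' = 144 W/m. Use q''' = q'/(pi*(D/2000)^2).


r = D / 2 / 1000 = 9.6 / 2 / 1000 = 0.0048 m
q''' = q' / (pi * r^2)
q''' = 144 / (pi * 0.0048^2)
q''' = 1.9894e+06 W/m^3

1.9894e+06


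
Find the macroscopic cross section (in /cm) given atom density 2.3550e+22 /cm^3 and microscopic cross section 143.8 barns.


Sigma = N * sigma_barns * 1e-24
Sigma = 2.3550e+22 * 143.8 * 1e-24
Sigma = 3.3865 /cm

3.3865


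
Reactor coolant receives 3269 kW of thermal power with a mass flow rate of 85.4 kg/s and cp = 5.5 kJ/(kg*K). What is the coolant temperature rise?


dT = Q / (m_dot * cp)
dT = 3269 / (85.4 * 5.5)
dT = 6.9598 C

6.9598


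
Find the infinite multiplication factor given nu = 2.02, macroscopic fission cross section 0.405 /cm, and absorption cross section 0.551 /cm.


k_inf = nu * Sigma_f / Sigma_a
k_inf = 2.02 * 0.405 / 0.551
k_inf = 1.4848

1.4848


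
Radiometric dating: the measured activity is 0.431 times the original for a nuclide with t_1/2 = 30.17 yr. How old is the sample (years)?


lambda = ln(2) / t_half = ln(2) / 30.17 = 0.02297472 /yr
t = -ln(A/A0) / lambda
t = -ln(0.431) / 0.02297472
t = 36.634 yr

36.634


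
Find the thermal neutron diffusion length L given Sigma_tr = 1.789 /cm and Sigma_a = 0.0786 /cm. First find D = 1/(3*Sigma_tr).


D = 1 / (3 * Sigma_tr) = 1 / (3 * 1.789) = 0.1863238 cm
L = sqrt(D / Sigma_a)
L = sqrt(0.1863238 / 0.0786)
L = 1.5397 cm

1.5397


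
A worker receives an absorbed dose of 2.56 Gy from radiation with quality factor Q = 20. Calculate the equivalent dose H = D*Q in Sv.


H = D * Q
H = 2.56 * 20
H = 51.200 Sv

51.200


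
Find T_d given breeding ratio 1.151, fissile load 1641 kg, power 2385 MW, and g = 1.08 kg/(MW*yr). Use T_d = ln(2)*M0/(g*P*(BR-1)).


Breeding gain G = BR - 1 = 1.151 - 1 = 0.151
Fissile production rate = g * P * G = 1.08 * 2385 * 0.151 = 388.9458 kg/yr
T_d = ln(2) * M0 / (g * P * G)
T_d = ln(2) * 1641 / 388.9458 = 2.9245 yr

2.9245


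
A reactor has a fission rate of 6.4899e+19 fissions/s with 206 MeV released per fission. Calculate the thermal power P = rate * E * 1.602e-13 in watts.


P = fission_rate * E_MeV * 1.602e-13
P = 6.4899e+19 * 206 * 1.602e-13
P = 2.1417e+09 W

2.1417e+09


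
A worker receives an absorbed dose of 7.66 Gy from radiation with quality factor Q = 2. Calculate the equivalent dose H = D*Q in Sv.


H = D * Q
H = 7.66 * 2
H = 15.320 Sv

15.320


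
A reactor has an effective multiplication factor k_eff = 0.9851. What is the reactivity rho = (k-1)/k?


rho = (k_eff - 1) / k_eff
rho = (0.9851 - 1) / 0.9851
rho = -0.015125

-0.015125


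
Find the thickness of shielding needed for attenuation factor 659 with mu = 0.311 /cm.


x = ln(factor) / mu
x = ln(659) / 0.311
x = 20.870 cm

20.870


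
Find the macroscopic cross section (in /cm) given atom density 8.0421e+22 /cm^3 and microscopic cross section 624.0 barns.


Sigma = N * sigma_barns * 1e-24
Sigma = 8.0421e+22 * 624.0 * 1e-24
Sigma = 50.183 /cm

50.183


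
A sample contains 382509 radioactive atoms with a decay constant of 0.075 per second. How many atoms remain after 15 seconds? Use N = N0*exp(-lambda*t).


N = N0 * exp(-lambda * t)
N = 382509 * exp(-0.075 * 15)
N = 124182

124182


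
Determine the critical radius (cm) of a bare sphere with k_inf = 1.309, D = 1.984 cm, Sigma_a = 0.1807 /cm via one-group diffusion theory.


L^2 = D / Sigma_a = 1.984 / 0.1807 = 10.97952 cm^2
B_m^2 = (k_inf - 1) / L^2 = (1.309 - 1) / 10.97952 = 0.02814331 /cm^2
For a bare sphere: B_g = pi/R, so R_c = pi / sqrt(B_m^2)
R_c = pi / sqrt(0.02814331) = 18.727 cm

18.727


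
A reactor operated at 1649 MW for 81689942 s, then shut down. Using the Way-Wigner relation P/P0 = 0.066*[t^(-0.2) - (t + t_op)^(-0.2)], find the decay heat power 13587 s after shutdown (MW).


P/P0 = 0.066 * [t^(-0.2) - (t + t_op)^(-0.2)]
P/P0 = 0.066 * [13587^(-0.2) - (13587 + 81689942)^(-0.2)]
P/P0 = 0.066 * [0.1490649 - 0.02615483] = 0.008112065
P = 1649 * 0.008112065 = 13.377 MW

13.377


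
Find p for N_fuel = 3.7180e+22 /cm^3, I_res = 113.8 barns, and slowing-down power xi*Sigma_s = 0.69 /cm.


p = exp(-N * I * 1e-24 / (xi*Sigma_s))
p = exp(-3.7180e+22 * 113.8 * 1e-24 / 0.69)
p = 0.0021722

0.0021722


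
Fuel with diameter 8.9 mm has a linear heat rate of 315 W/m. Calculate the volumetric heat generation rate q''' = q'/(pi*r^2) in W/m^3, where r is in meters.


r = D / 2 / 1000 = 8.9 / 2 / 1000 = 0.00445 m
q''' = q' / (pi * r^2)
q''' = 315 / (pi * 0.00445^2)
q''' = 5.0634e+06 W/m^3

5.0634e+06


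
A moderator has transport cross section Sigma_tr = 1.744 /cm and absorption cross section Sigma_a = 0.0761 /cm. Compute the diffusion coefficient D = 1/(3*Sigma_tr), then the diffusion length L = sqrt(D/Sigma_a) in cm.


D = 1 / (3 * Sigma_tr) = 1 / (3 * 1.744) = 0.1911315 cm
L = sqrt(D / Sigma_a)
L = sqrt(0.1911315 / 0.0761)
L = 1.5848 cm

1.5848


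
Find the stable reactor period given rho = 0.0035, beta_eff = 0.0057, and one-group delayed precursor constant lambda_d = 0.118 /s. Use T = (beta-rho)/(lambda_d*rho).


T = (beta - rho) / (lambda_d * rho)
T = (0.0057 - 0.0035) / (0.118 * 0.0035)
T = 5.3269 s

5.3269


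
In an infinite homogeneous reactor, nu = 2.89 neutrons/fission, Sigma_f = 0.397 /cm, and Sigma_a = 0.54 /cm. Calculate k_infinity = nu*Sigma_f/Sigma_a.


k_inf = nu * Sigma_f / Sigma_a
k_inf = 2.89 * 0.397 / 0.54
k_inf = 2.1247

2.1247


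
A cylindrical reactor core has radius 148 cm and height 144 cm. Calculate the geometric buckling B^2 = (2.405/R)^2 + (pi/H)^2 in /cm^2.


B^2 = (2.405/R)^2 + (pi/H)^2
B^2 = (2.405/148)^2 + (pi/144)^2
B^2 = 7.4003e-04 /cm^2

7.4003e-04


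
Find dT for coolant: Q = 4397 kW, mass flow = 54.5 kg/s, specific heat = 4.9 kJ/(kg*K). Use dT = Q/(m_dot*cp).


dT = Q / (m_dot * cp)
dT = 4397 / (54.5 * 4.9)
dT = 16.465 C

16.465


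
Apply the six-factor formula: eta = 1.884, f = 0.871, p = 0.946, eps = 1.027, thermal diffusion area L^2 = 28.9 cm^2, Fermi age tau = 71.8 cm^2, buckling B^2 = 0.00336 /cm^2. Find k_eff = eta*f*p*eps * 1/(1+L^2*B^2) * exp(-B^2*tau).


k_inf = eta*f*p*eps = 1.884*0.871*0.946*1.027 = 1.594265
P_TNL = 1/(1 + L^2*B^2) = 1/(1 + 28.9*0.00336) = 0.9114906
P_FNL = exp(-B^2*tau) = exp(-0.00336*71.8) = 0.7856468
k_eff = k_inf * P_TNL * P_FNL = 1.594265 * 0.9114906 * 0.7856468
k_eff = 1.1417

1.1417


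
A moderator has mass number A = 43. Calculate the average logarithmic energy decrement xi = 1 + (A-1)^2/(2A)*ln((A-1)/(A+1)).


xi = 1 + (A-1)^2/(2A) * ln((A-1)/(A+1))
xi = 1 + (43-1)^2/(2*43) * ln((43-1)/(43 +1))
xi = 0.045799

0.045799


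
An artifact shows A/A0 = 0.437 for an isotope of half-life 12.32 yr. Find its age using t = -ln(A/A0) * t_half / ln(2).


lambda = ln(2) / t_half = ln(2) / 12.32 = 0.05626195 /yr
t = -ln(A/A0) / lambda
t = -ln(0.437) / 0.05626195
t = 14.714 yr

14.714


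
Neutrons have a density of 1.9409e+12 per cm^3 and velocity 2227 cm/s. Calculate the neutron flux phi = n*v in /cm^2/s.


phi = n * v
phi = 1.9409e+12 * 2227
phi = 4.3224e+15 /cm^2/s

4.3224e+15


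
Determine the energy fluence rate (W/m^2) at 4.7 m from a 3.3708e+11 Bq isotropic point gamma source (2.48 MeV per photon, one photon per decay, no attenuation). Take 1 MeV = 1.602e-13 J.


psi = A * E * 1.602e-13 / (4*pi*r^2)
psi = 3.3708e+11 * 2.48 * 1.602e-13 / (4*pi*4.7^2)
psi = 4.8244e-04 W/m^2

4.8244e-04


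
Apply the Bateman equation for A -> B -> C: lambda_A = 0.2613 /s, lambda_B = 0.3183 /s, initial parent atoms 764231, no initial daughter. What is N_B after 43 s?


N_B(t) = lambda_A * N_A0 / (lambda_B - lambda_A) * [exp(-lambda_A*t) - exp(-lambda_B*t)]
exp(-0.2613*43) = 1.319200e-05; exp(-0.3183*43) = 1.137247e-06
N_B = 0.2613 * 764231 / (0.3183 - 0.2613) * (1.319200e-05 - 1.137247e-06)
N_B = 42.233

42.233


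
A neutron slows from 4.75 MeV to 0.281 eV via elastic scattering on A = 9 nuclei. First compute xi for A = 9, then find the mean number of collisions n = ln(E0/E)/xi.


xi = 1 + (A-1)^2/(2A)*ln((A-1)/(A+1)) = 0.2066007 (for A = 9)
n = ln(E0/E) / xi
n = ln(4.75e6 / 0.281) / 0.2066007
n = ln(1.690391e+07) / 0.2066007 = 80.557

80.557


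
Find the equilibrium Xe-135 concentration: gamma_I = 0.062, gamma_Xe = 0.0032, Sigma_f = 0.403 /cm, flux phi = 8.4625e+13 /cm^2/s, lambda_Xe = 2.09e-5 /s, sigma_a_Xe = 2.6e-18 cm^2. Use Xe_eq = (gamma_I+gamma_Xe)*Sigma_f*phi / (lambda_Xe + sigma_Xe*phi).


Xe_eq = (gamma_I + gamma_Xe) * Sigma_f * phi / (lambda_Xe + sigma_Xe * phi)
Numerator = (0.062 + 0.0032) * 0.403 * 8.4625e+13 = 2.223573e+12
Denominator = 2.09e-5 + 2.6e-18 * 8.4625e+13 = 2.409250e-04
Xe_eq = 2.223573e+12 / 2.409250e-04 = 9.2293e+15 /cm^3

9.2293e+15


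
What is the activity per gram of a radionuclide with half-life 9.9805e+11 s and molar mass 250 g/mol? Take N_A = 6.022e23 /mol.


lambda = ln(2) / t_half = ln(2) / 9.9805e+11 = 6.945015e-13 /s
SA = lambda * N_A / M
SA = 6.945015e-13 * 6.022e23 / 250
SA = 1.6729e+09 Bq/g

1.6729e+09


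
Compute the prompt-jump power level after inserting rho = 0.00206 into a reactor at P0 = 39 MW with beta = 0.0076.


P1/P0 = beta / (beta - rho)
P1/P0 = 0.0076 / (0.0076 - 0.00206) = 1.371841
P1 = 39 * 1.371841 = 53.502 MW

53.502


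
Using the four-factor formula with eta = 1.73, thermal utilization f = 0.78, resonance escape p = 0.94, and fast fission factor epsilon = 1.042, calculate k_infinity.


k_inf = eta * f * p * epsilon
k_inf = 1.73 * 0.78 * 0.94 * 1.042
k_inf = 1.3217

1.3217


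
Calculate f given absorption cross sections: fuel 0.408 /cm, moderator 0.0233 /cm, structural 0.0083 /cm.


f = Sigma_a_fuel / (Sigma_a_fuel + Sigma_a_mod + Sigma_a_other)
f = 0.408 / (0.408 + 0.0233 + 0.0083)
f = 0.92812

0.92812


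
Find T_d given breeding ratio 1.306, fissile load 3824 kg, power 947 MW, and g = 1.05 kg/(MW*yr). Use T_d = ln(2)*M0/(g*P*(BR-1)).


Breeding gain G = BR - 1 = 1.306 - 1 = 0.306
Fissile production rate = g * P * G = 1.05 * 947 * 0.306 = 304.2711 kg/yr
T_d = ln(2) * M0 / (g * P * G)
T_d = ln(2) * 3824 / 304.2711 = 8.7113 yr

8.7113


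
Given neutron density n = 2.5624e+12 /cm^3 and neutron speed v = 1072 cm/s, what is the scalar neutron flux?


phi = n * v
phi = 2.5624e+12 * 1072
phi = 2.7469e+15 /cm^2/s

2.7469e+15


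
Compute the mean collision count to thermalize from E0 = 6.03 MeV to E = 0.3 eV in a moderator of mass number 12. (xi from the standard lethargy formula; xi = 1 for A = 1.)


xi = 1 + (A-1)^2/(2A)*ln((A-1)/(A+1)) = 0.1577690 (for A = 12)
n = ln(E0/E) / xi
n = ln(6.03e6 / 0.3) / 0.1577690
n = ln(2.010000e+07) / 0.1577690 = 106.59

106.59


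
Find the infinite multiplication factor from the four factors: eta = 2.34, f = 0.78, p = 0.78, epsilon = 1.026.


k_inf = eta * f * p * epsilon
k_inf = 2.34 * 0.78 * 0.78 * 1.026
k_inf = 1.4607

1.4607


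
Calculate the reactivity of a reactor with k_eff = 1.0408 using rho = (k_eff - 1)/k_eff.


rho = (k_eff - 1) / k_eff
rho = (1.0408 - 1) / 1.0408
rho = 0.039201

0.039201


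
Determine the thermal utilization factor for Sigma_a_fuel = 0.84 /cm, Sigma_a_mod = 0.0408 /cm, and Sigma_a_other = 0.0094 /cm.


f = Sigma_a_fuel / (Sigma_a_fuel + Sigma_a_mod + Sigma_a_other)
f = 0.84 / (0.84 + 0.0408 + 0.0094)
f = 0.94361

0.94361


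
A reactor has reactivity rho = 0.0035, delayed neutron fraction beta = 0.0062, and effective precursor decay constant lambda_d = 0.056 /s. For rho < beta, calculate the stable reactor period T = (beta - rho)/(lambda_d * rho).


T = (beta - rho) / (lambda_d * rho)
T = (0.0062 - 0.0035) / (0.056 * 0.0035)
T = 13.776 s

13.776


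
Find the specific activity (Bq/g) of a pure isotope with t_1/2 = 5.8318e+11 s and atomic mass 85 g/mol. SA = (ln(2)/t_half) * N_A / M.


lambda = ln(2) / t_half = ln(2) / 5.8318e+11 = 1.188565e-12 /s
SA = lambda * N_A / M
SA = 1.188565e-12 * 6.022e23 / 85
SA = 8.4206e+09 Bq/g

8.4206e+09


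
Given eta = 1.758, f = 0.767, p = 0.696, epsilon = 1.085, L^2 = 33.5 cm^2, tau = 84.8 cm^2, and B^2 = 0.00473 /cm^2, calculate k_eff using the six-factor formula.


k_inf = eta*f*p*eps = 1.758*0.767*0.696*1.085 = 1.018247
P_TNL = 1/(1 + L^2*B^2) = 1/(1 + 33.5*0.00473) = 0.8632187
P_FNL = exp(-B^2*tau) = exp(-0.00473*84.8) = 0.6695804
k_eff = k_inf * P_TNL * P_FNL = 1.018247 * 0.8632187 * 0.6695804
k_eff = 0.58854

0.58854


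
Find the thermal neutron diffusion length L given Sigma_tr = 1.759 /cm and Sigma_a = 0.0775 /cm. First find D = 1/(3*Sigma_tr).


D = 1 / (3 * Sigma_tr) = 1 / (3 * 1.759) = 0.1895016 cm
L = sqrt(D / Sigma_a)
L = sqrt(0.1895016 / 0.0775)
L = 1.5637 cm

1.5637


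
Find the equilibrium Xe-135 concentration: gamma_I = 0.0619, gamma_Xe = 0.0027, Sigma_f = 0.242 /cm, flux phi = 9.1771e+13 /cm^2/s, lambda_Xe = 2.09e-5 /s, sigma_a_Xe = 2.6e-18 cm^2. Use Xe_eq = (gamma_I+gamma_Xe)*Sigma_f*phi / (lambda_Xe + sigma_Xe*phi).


Xe_eq = (gamma_I + gamma_Xe) * Sigma_f * phi / (lambda_Xe + sigma_Xe * phi)
Numerator = (0.0619 + 0.0027) * 0.242 * 9.1771e+13 = 1.434674e+12
Denominator = 2.09e-5 + 2.6e-18 * 9.1771e+13 = 2.595046e-04
Xe_eq = 1.434674e+12 / 2.595046e-04 = 5.5285e+15 /cm^3

5.5285e+15


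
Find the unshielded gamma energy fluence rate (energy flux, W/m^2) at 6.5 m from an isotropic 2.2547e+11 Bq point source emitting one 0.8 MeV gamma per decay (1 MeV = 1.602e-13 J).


psi = A * E * 1.602e-13 / (4*pi*r^2)
psi = 2.2547e+11 * 0.8 * 1.602e-13 / (4*pi*6.5^2)
psi = 5.4426e-05 W/m^2

5.4426e-05


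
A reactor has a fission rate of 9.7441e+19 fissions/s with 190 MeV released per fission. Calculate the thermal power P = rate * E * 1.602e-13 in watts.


P = fission_rate * E_MeV * 1.602e-13
P = 9.7441e+19 * 190 * 1.602e-13
P = 2.9659e+09 W

2.9659e+09


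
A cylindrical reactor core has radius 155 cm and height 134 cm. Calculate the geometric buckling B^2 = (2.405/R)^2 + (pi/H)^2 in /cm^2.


B^2 = (2.405/R)^2 + (pi/H)^2
B^2 = (2.405/155)^2 + (pi/134)^2
B^2 = 7.9041e-04 /cm^2

7.9041e-04


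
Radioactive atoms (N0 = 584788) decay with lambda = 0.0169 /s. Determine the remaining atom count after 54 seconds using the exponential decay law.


N = N0 * exp(-lambda * t)
N = 584788 * exp(-0.0169 * 54)
N = 234780

234780


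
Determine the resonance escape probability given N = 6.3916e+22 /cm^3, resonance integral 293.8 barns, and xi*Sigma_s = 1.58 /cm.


p = exp(-N * I * 1e-24 / (xi*Sigma_s))
p = exp(-6.3916e+22 * 293.8 * 1e-24 / 1.58)
p = 6.8921e-06

6.8921e-06


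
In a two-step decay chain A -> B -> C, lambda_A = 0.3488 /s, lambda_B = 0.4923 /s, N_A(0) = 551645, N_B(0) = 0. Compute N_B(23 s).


N_B(t) = lambda_A * N_A0 / (lambda_B - lambda_A) * [exp(-lambda_A*t) - exp(-lambda_B*t)]
exp(-0.3488*23) = 3.280318e-04; exp(-0.4923*23) = 1.209280e-05
N_B = 0.3488 * 551645 / (0.4923 - 0.3488) * (3.280318e-04 - 1.209280e-05)
N_B = 423.63

423.63


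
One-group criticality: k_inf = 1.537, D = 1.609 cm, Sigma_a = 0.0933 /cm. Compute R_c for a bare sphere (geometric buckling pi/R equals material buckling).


L^2 = D / Sigma_a = 1.609 / 0.0933 = 17.24544 cm^2
B_m^2 = (k_inf - 1) / L^2 = (1.537 - 1) / 17.24544 = 0.03113867 /cm^2
For a bare sphere: B_g = pi/R, so R_c = pi / sqrt(B_m^2)
R_c = pi / sqrt(0.03113867) = 17.803 cm

17.803


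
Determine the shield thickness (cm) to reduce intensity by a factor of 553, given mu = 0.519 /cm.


x = ln(factor) / mu
x = ln(553) / 0.519
x = 12.168 cm

12.168


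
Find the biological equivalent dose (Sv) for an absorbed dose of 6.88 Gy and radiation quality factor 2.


H = D * Q
H = 6.88 * 2
H = 13.760 Sv

13.760


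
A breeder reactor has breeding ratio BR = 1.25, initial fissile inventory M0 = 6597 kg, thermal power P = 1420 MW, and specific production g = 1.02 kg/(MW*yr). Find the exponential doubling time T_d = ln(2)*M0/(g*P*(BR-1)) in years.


Breeding gain G = BR - 1 = 1.25 - 1 = 0.25
Fissile production rate = g * P * G = 1.02 * 1420 * 0.25 = 362.1 kg/yr
T_d = ln(2) * M0 / (g * P * G)
T_d = ln(2) * 6597 / 362.1 = 12.628 yr

12.628


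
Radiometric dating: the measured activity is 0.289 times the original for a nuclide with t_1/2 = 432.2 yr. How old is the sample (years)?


lambda = ln(2) / t_half = ln(2) / 432.2 = 0.001603765 /yr
t = -ln(A/A0) / lambda
t = -ln(0.289) / 0.001603765
t = 774.01 yr

774.01
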